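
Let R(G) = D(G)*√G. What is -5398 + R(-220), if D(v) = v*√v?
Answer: 43002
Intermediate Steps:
D(v) = v^(3/2)
R(G) = G² (R(G) = G^(3/2)*√G = G²)
-5398 + R(-220) = -5398 + (-220)² = -5398 + 48400 = 43002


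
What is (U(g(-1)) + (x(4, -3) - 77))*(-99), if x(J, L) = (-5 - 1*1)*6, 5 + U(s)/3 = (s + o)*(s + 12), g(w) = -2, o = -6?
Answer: 36432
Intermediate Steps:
U(s) = -15 + 3*(-6 + s)*(12 + s) (U(s) = -15 + 3*((s - 6)*(s + 12)) = -15 + 3*((-6 + s)*(12 + s)) = -15 + 3*(-6 + s)*(12 + s))
x(J, L) = -36 (x(J, L) = (-5 - 1)*6 = -6*6 = -36)
(U(g(-1)) + (x(4, -3) - 77))*(-99) = ((-231 + 3*(-2)² + 18*(-2)) + (-36 - 77))*(-99) = ((-231 + 3*4 - 36) - 113)*(-99) = ((-231 + 12 - 36) - 113)*(-99) = (-255 - 113)*(-99) = -368*(-99) = 36432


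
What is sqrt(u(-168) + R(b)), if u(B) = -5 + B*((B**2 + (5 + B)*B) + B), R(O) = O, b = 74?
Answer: I*sqrt(9313851) ≈ 3051.9*I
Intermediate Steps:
u(B) = -5 + B*(B + B**2 + B*(5 + B)) (u(B) = -5 + B*((B**2 + B*(5 + B)) + B) = -5 + B*(B + B**2 + B*(5 + B)))
sqrt(u(-168) + R(b)) = sqrt((-5 + 2*(-168)**3 + 6*(-168)**2) + 74) = sqrt((-5 + 2*(-4741632) + 6*28224) + 74) = sqrt((-5 - 9483264 + 169344) + 74) = sqrt(-9313925 + 74) = sqrt(-9313851) = I*sqrt(9313851)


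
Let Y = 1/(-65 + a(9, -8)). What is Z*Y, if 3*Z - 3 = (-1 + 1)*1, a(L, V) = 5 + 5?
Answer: -1/55 ≈ -0.018182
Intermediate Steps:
a(L, V) = 10
Y = -1/55 (Y = 1/(-65 + 10) = 1/(-55) = -1/55 ≈ -0.018182)
Z = 1 (Z = 1 + ((-1 + 1)*1)/3 = 1 + (0*1)/3 = 1 + (⅓)*0 = 1 + 0 = 1)
Z*Y = 1*(-1/55) = -1/55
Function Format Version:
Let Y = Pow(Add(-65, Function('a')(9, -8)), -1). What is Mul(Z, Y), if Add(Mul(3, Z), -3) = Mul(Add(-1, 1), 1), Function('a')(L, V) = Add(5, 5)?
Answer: Rational(-1, 55) ≈ -0.018182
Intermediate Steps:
Function('a')(L, V) = 10
Y = Rational(-1, 55) (Y = Pow(Add(-65, 10), -1) = Pow(-55, -1) = Rational(-1, 55) ≈ -0.018182)
Z = 1 (Z = Add(1, Mul(Rational(1, 3), Mul(Add(-1, 1), 1))) = Add(1, Mul(Rational(1, 3), Mul(0, 1))) = Add(1, Mul(Rational(1, 3), 0)) = Add(1, 0) = 1)
Mul(Z, Y) = Mul(1, Rational(-1, 55)) = Rational(-1, 55)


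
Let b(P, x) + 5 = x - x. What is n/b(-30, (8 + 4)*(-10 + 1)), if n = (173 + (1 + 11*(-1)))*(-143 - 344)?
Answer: 79381/5 ≈ 15876.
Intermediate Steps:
b(P, x) = -5 (b(P, x) = -5 + (x - x) = -5 + 0 = -5)
n = -79381 (n = (173 + (1 - 11))*(-487) = (173 - 10)*(-487) = 163*(-487) = -79381)
n/b(-30, (8 + 4)*(-10 + 1)) = -79381/(-5) = -79381*(-⅕) = 79381/5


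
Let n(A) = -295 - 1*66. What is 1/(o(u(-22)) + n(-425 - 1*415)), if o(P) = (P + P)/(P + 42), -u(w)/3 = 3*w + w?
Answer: -51/18323 ≈ -0.0027834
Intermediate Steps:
n(A) = -361 (n(A) = -295 - 66 = -361)
u(w) = -12*w (u(w) = -3*(3*w + w) = -12*w)
o(P) = 2*P/(42 + P) (o(P) = (2*P)/(42 + P) = 2*P/(42 + P))
1/(o(u(-22)) + n(-425 - 1*415)) = 1/(2*(-12*(-22))/(42 - 12*(-22)) - 361) = 1/(2*264/(42 + 264) - 361) = 1/(2*264/306 - 361) = 1/(2*264*(1/306) - 361) = 1/(88/51 - 361) = 1/(-18323/51) = -51/18323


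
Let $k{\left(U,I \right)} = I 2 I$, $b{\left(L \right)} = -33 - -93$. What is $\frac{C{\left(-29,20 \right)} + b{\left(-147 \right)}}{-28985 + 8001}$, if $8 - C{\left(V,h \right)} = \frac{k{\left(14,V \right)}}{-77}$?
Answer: $- \frac{3459}{807884} \approx -0.0042816$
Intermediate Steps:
$b{\left(L \right)} = 60$ ($b{\left(L \right)} = -33 + 93 = 60$)
$k{\left(U,I \right)} = 2 I^{2}$ ($k{\left(U,I \right)} = 2 I I = 2 I^{2}$)
$C{\left(V,h \right)} = 8 + \frac{2 V^{2}}{77}$ ($C{\left(V,h \right)} = 8 - \frac{2 V^{2}}{-77} = 8 - 2 V^{2} \left(- \frac{1}{77}\right) = 8 - - \frac{2 V^{2}}{77} = 8 + \frac{2 V^{2}}{77}$)
$\frac{C{\left(-29,20 \right)} + b{\left(-147 \right)}}{-28985 + 8001} = \frac{\left(8 + \frac{2 \left(-29\right)^{2}}{77}\right) + 60}{-28985 + 8001} = \frac{\left(8 + \frac{2}{77} \cdot 841\right) + 60}{-20984} = \left(\left(8 + \frac{1682}{77}\right) + 60\right) \left(- \frac{1}{20984}\right) = \left(\frac{2298}{77} + 60\right) \left(- \frac{1}{20984}\right) = \frac{6918}{77} \left(- \frac{1}{20984}\right) = - \frac{3459}{807884}$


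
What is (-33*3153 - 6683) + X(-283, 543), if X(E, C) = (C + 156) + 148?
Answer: -109885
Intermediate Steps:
X(E, C) = 304 + C (X(E, C) = (156 + C) + 148 = 304 + C)
(-33*3153 - 6683) + X(-283, 543) = (-33*3153 - 6683) + (304 + 543) = (-104049 - 6683) + 847 = -110732 + 847 = -109885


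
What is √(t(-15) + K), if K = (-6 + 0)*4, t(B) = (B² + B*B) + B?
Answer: √411 ≈ 20.273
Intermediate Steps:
t(B) = B + 2*B² (t(B) = (B² + B²) + B = 2*B² + B = B + 2*B²)
K = -24 (K = -6*4 = -24)
√(t(-15) + K) = √(-15*(1 + 2*(-15)) - 24) = √(-15*(1 - 30) - 24) = √(-15*(-29) - 24) = √(435 - 24) = √411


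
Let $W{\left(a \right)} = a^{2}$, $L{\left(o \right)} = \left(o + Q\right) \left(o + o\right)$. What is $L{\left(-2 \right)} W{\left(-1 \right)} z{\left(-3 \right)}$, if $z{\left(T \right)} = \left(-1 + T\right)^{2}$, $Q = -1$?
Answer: $192$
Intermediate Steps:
$L{\left(o \right)} = 2 o \left(-1 + o\right)$ ($L{\left(o \right)} = \left(o - 1\right) \left(o + o\right) = \left(-1 + o\right) 2 o = 2 o \left(-1 + o\right)$)
$L{\left(-2 \right)} W{\left(-1 \right)} z{\left(-3 \right)} = 2 \left(-2\right) \left(-1 - 2\right) \left(-1\right)^{2} \left(-1 - 3\right)^{2} = 2 \left(-2\right) \left(-3\right) 1 \left(-4\right)^{2} = 12 \cdot 1 \cdot 16 = 12 \cdot 16 = 192$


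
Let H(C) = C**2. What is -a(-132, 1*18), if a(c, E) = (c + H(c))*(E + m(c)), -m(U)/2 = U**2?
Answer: 602280360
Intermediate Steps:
m(U) = -2*U**2
a(c, E) = (E - 2*c**2)*(c + c**2) (a(c, E) = (c + c**2)*(E - 2*c**2) = (E - 2*c**2)*(c + c**2))
-a(-132, 1*18) = -(-132)*(1*18 - 2*(-132)**2 - 2*(-132)**3 + (1*18)*(-132)) = -(-132)*(18 - 2*17424 - 2*(-2299968) + 18*(-132)) = -(-132)*(18 - 34848 + 4599936 - 2376) = -(-132)*4562730 = -1*(-602280360) = 602280360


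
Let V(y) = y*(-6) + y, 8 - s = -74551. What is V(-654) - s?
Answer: -71289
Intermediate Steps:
s = 74559 (s = 8 - 1*(-74551) = 8 + 74551 = 74559)
V(y) = -5*y (V(y) = -6*y + y = -5*y)
V(-654) - s = -5*(-654) - 1*74559 = 3270 - 74559 = -71289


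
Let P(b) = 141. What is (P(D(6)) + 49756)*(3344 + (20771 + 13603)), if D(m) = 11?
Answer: 1882015046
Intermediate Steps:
(P(D(6)) + 49756)*(3344 + (20771 + 13603)) = (141 + 49756)*(3344 + (20771 + 13603)) = 49897*(3344 + 34374) = 49897*37718 = 1882015046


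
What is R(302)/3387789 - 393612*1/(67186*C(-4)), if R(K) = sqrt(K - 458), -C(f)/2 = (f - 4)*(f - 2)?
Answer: 32801/537488 + 2*I*sqrt(39)/3387789 ≈ 0.061026 + 3.6868e-6*I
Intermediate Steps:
C(f) = -2*(-4 + f)*(-2 + f) (C(f) = -2*(f - 4)*(f - 2) = -2*(-4 + f)*(-2 + f))
R(K) = sqrt(-458 + K)
R(302)/3387789 - 393612*1/(67186*C(-4)) = sqrt(-458 + 302)/3387789 - 393612*1/(67186*(-16 - 2*(-4)**2 + 12*(-4))) = sqrt(-156)*(1/3387789) - 393612*1/(67186*(-16 - 2*16 - 48)) = (2*I*sqrt(39))*(1/3387789) - 393612*1/(67186*(-16 - 32 - 48)) = 2*I*sqrt(39)/3387789 - 393612/(67186*(-96)) = 2*I*sqrt(39)/3387789 - 393612/(-6449856) = 2*I*sqrt(39)/3387789 - 393612*(-1/6449856) = 2*I*sqrt(39)/3387789 + 32801/537488 = 32801/537488 + 2*I*sqrt(39)/3387789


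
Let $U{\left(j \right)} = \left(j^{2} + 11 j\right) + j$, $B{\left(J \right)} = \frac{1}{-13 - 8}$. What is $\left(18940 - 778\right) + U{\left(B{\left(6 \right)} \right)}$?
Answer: $\frac{8009191}{441} \approx 18161.0$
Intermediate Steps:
$B{\left(J \right)} = - \frac{1}{21}$ ($B{\left(J \right)} = \frac{1}{-21} = - \frac{1}{21}$)
$U{\left(j \right)} = j^{2} + 12 j$
$\left(18940 - 778\right) + U{\left(B{\left(6 \right)} \right)} = \left(18940 - 778\right) - \frac{12 - \frac{1}{21}}{21} = 18162 - \frac{251}{441} = \frac{8009191}{441}$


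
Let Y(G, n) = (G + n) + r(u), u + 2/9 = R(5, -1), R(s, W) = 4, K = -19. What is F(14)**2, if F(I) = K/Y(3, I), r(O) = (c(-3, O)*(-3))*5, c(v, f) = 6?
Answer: 361/5329 ≈ 0.067743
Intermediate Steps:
u = 34/9 (u = -2/9 + 4 = 34/9 ≈ 3.7778)
r(O) = -90 (r(O) = (6*(-3))*5 = -18*5 = -90)
Y(G, n) = -90 + G + n (Y(G, n) = (G + n) - 90 = -90 + G + n)
F(I) = -19/(-87 + I) (F(I) = -19/(-90 + 3 + I) = -19/(-87 + I))
F(14)**2 = (-19/(-87 + 14))**2 = (-19/(-73))**2 = (-19*(-1/73))**2 = (19/73)**2 = 361/5329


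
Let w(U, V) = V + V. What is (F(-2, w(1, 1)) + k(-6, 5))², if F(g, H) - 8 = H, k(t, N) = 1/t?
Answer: 3481/36 ≈ 96.694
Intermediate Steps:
w(U, V) = 2*V
F(g, H) = 8 + H
(F(-2, w(1, 1)) + k(-6, 5))² = ((8 + 2*1) + 1/(-6))² = ((8 + 2) - ⅙)² = (10 - ⅙)² = (59/6)² = 3481/36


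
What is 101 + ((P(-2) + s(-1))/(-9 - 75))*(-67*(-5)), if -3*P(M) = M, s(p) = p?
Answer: 25787/252 ≈ 102.33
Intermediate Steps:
P(M) = -M/3
101 + ((P(-2) + s(-1))/(-9 - 75))*(-67*(-5)) = 101 + ((-⅓*(-2) - 1)/(-9 - 75))*(-67*(-5)) = 101 + ((⅔ - 1)/(-84))*335 = 101 - ⅓*(-1/84)*335 = 101 + (1/252)*335 = 101 + 335/252 = 25787/252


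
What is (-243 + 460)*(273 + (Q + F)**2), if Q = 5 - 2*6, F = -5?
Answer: 90489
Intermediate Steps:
Q = -7 (Q = 5 - 12 = -7)
(-243 + 460)*(273 + (Q + F)**2) = (-243 + 460)*(273 + (-7 - 5)**2) = 217*(273 + (-12)**2) = 217*(273 + 144) = 217*417 = 90489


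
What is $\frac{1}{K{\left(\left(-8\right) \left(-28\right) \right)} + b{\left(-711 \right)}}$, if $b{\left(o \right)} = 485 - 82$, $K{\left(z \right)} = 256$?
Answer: $\frac{1}{659} \approx 0.0015175$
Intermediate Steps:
$b{\left(o \right)} = 403$
$\frac{1}{K{\left(\left(-8\right) \left(-28\right) \right)} + b{\left(-711 \right)}} = \frac{1}{256 + 403} = \frac{1}{659}$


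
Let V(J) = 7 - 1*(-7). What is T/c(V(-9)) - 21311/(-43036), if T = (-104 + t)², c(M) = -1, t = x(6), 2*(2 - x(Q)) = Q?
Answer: -474450589/43036 ≈ -11025.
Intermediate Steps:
x(Q) = 2 - Q/2
t = -1 (t = 2 - ½*6 = 2 - 3 = -1)
V(J) = 14 (V(J) = 7 + 7 = 14)
T = 11025 (T = (-104 - 1)² = (-105)² = 11025)
T/c(V(-9)) - 21311/(-43036) = 11025/(-1) - 21311/(-43036) = 11025*(-1) - 21311*(-1/43036) = -11025 + 21311/43036 = -474450589/43036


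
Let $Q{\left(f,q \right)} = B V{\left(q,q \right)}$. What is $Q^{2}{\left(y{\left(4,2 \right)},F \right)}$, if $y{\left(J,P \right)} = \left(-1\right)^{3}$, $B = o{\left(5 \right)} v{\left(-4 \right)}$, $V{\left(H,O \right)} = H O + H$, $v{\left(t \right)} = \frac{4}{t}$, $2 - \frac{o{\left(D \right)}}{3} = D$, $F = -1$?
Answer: $0$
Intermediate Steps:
$o{\left(D \right)} = 6 - 3 D$
$V{\left(H,O \right)} = H + H O$
$B = 9$ ($B = \left(6 - 15\right) \frac{4}{-4} = \left(6 - 15\right) 4 \left(- \frac{1}{4}\right) = \left(-9\right) \left(-1\right) = 9$)
$y{\left(J,P \right)} = -1$
$Q{\left(f,q \right)} = 9 q \left(1 + q\right)$
$Q^{2}{\left(y{\left(4,2 \right)},F \right)} = \left(9 \left(-1\right) \left(1 - 1\right)\right)^{2} = \left(9 \left(-1\right) 0\right)^{2} = 0^{2} = 0$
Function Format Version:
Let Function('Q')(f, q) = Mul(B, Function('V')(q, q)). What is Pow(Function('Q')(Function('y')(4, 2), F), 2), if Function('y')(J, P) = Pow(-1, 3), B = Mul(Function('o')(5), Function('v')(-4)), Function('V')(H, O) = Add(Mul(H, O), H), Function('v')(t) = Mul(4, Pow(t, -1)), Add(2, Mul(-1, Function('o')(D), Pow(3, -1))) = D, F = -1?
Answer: 0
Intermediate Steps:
Function('o')(D) = Add(6, Mul(-3, D))
Function('V')(H, O) = Add(H, Mul(H, O))
B = 9 (B = Mul(Add(6, Mul(-3, 5)), Mul(4, Pow(-4, -1))) = Mul(Add(6, -15), Mul(4, Rational(-1, 4))) = Mul(-9, -1) = 9)
Function('y')(J, P) = -1
Function('Q')(f, q) = Mul(9, q, Add(1, q)) (Function('Q')(f, q) = Mul(9, Mul(q, Add(1, q))) = Mul(9, q, Add(1, q)))
Pow(Function('Q')(Function('y')(4, 2), F), 2) = Pow(Mul(9, -1, Add(1, -1)), 2) = Pow(Mul(9, -1, 0), 2) = Pow(0, 2) = 0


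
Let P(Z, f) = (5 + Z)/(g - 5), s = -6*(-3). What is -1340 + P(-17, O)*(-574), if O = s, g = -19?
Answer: -1627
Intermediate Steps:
s = 18
O = 18
P(Z, f) = -5/24 - Z/24 (P(Z, f) = (5 + Z)/(-19 - 5) = (5 + Z)/(-24) = (5 + Z)*(-1/24) = -5/24 - Z/24)
-1340 + P(-17, O)*(-574) = -1340 + (-5/24 - 1/24*(-17))*(-574) = -1340 + (-5/24 + 17/24)*(-574) = -1340 + (½)*(-574) = -1340 - 287 = -1627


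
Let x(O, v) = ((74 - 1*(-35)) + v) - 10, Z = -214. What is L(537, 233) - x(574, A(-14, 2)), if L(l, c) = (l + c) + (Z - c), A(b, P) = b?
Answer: 238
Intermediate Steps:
x(O, v) = 99 + v (x(O, v) = ((74 + 35) + v) - 10 = (109 + v) - 10 = 99 + v)
L(l, c) = -214 + l (L(l, c) = (l + c) + (-214 - c) = (c + l) + (-214 - c) = -214 + l)
L(537, 233) - x(574, A(-14, 2)) = (-214 + 537) - (99 - 14) = 323 - 1*85 = 323 - 85 = 238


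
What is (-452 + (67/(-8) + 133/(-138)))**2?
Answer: 64851206281/304704 ≈ 2.1283e+5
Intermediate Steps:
(-452 + (67/(-8) + 133/(-138)))**2 = (-452 + (67*(-1/8) + 133*(-1/138)))**2 = (-452 + (-67/8 - 133/138))**2 = (-452 - 5155/552)**2 = (-254659/552)**2 = 64851206281/304704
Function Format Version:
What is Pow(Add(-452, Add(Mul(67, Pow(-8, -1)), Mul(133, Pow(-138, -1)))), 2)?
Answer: Rational(64851206281, 304704) ≈ 2.1283e+5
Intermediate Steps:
Pow(Add(-452, Add(Mul(67, Pow(-8, -1)), Mul(133, Pow(-138, -1)))), 2) = Pow(Add(-452, Add(Mul(67, Rational(-1, 8)), Mul(133, Rational(-1, 138)))), 2) = Pow(Add(-452, Add(Rational(-67, 8), Rational(-133, 138))), 2) = Pow(Add(-452, Rational(-5155, 552)), 2) = Pow(Rational(-254659, 552), 2) = Rational(64851206281, 304704)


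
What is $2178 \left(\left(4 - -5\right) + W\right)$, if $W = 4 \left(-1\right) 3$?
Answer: $-6534$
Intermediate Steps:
$W = -12$ ($W = \left(-4\right) 3 = -12$)
$2178 \left(\left(4 - -5\right) + W\right) = 2178 \left(\left(4 - -5\right) - 12\right) = 2178 \left(\left(4 + 5\right) - 12\right) = 2178 \left(9 - 12\right) = 2178 \left(-3\right) = -6534$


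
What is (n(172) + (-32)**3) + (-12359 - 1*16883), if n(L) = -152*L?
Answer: -88154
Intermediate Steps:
(n(172) + (-32)**3) + (-12359 - 1*16883) = (-152*172 + (-32)**3) + (-12359 - 1*16883) = (-26144 - 32768) + (-12359 - 16883) = -58912 - 29242 = -88154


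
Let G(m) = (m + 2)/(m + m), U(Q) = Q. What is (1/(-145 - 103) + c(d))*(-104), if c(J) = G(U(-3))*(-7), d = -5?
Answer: 11323/93 ≈ 121.75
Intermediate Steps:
G(m) = (2 + m)/(2*m) (G(m) = (2 + m)/((2*m)) = (2 + m)*(1/(2*m)) = (2 + m)/(2*m))
c(J) = -7/6 (c(J) = ((½)*(2 - 3)/(-3))*(-7) = ((½)*(-⅓)*(-1))*(-7) = (⅙)*(-7) = -7/6)
(1/(-145 - 103) + c(d))*(-104) = (1/(-145 - 103) - 7/6)*(-104) = (1/(-248) - 7/6)*(-104) = (-1/248 - 7/6)*(-104) = -871/744*(-104) = 11323/93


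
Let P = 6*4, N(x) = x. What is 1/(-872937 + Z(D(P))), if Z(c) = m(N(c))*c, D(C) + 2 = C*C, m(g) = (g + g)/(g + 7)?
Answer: -83/72359635 ≈ -1.1470e-6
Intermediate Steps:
P = 24
m(g) = 2*g/(7 + g) (m(g) = (2*g)/(7 + g) = 2*g/(7 + g))
D(C) = -2 + C² (D(C) = -2 + C*C = -2 + C²)
Z(c) = 2*c²/(7 + c) (Z(c) = (2*c/(7 + c))*c = 2*c²/(7 + c))
1/(-872937 + Z(D(P))) = 1/(-872937 + 2*(-2 + 24²)²/(7 + (-2 + 24²))) = 1/(-872937 + 2*(-2 + 576)²/(7 + (-2 + 576))) = 1/(-872937 + 2*574²/(7 + 574)) = 1/(-872937 + 2*329476/581) = 1/(-872937 + 2*329476*(1/581)) = 1/(-872937 + 94136/83) = 1/(-72359635/83) = -83/72359635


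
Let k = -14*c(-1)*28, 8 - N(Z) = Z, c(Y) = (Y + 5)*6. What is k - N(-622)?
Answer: -10038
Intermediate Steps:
c(Y) = 30 + 6*Y (c(Y) = (5 + Y)*6 = 30 + 6*Y)
N(Z) = 8 - Z
k = -9408 (k = -14*(30 + 6*(-1))*28 = -14*(30 - 6)*28 = -14*24*28 = -336*28 = -9408)
k - N(-622) = -9408 - (8 - 1*(-622)) = -9408 - (8 + 622) = -9408 - 1*630 = -9408 - 630 = -10038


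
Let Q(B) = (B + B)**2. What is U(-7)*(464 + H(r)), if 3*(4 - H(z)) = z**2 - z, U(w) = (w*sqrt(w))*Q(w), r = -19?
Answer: -1404928*I*sqrt(7)/3 ≈ -1.239e+6*I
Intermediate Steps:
Q(B) = 4*B**2 (Q(B) = (2*B)**2 = 4*B**2)
U(w) = 4*w**(7/2) (U(w) = (w*sqrt(w))*(4*w**2) = w**(3/2)*(4*w**2) = 4*w**(7/2))
H(z) = 4 - z**2/3 + z/3 (H(z) = 4 - (z**2 - z)/3 = 4 + (-z**2/3 + z/3) = 4 - z**2/3 + z/3)
U(-7)*(464 + H(r)) = (4*(-7)**(7/2))*(464 + (4 - 1/3*(-19)**2 + (1/3)*(-19))) = (4*(-343*I*sqrt(7)))*(464 + (4 - 1/3*361 - 19/3)) = (-1372*I*sqrt(7))*(464 + (4 - 361/3 - 19/3)) = (-1372*I*sqrt(7))*(464 - 368/3) = -1372*I*sqrt(7)*(1024/3) = -1404928*I*sqrt(7)/3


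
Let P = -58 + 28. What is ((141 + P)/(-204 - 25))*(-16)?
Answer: 1776/229 ≈ 7.7555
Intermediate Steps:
P = -30
((141 + P)/(-204 - 25))*(-16) = ((141 - 30)/(-204 - 25))*(-16) = (111/(-229))*(-16) = (111*(-1/229))*(-16) = -111/229*(-16) = 1776/229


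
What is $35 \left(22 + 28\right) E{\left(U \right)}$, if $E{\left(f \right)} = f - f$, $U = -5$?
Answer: $0$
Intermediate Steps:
$E{\left(f \right)} = 0$
$35 \left(22 + 28\right) E{\left(U \right)} = 35 \left(22 + 28\right) 0 = 35 \cdot 50 \cdot 0 = 1750 \cdot 0 = 0$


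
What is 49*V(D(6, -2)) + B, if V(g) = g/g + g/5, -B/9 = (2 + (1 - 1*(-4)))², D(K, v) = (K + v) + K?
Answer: -294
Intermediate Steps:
D(K, v) = v + 2*K
B = -441 (B = -9*(2 + (1 - 1*(-4)))² = -9*(2 + (1 + 4))² = -9*(2 + 5)² = -9*7² = -9*49 = -441)
V(g) = 1 + g/5 (V(g) = 1 + g*(⅕) = 1 + g/5)
49*V(D(6, -2)) + B = 49*(1 + (-2 + 2*6)/5) - 441 = 49*(1 + (-2 + 12)/5) - 441 = 49*(1 + (⅕)*10) - 441 = 49*(1 + 2) - 441 = 49*3 - 441 = 147 - 441 = -294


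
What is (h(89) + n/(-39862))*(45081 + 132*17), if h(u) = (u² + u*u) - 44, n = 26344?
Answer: 14900596450950/19931 ≈ 7.4761e+8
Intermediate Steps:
h(u) = -44 + 2*u² (h(u) = (u² + u²) - 44 = 2*u² - 44 = -44 + 2*u²)
(h(89) + n/(-39862))*(45081 + 132*17) = ((-44 + 2*89²) + 26344/(-39862))*(45081 + 132*17) = ((-44 + 2*7921) + 26344*(-1/39862))*(45081 + 2244) = ((-44 + 15842) - 13172/19931)*47325 = (15798 - 13172/19931)*47325 = (314856766/19931)*47325 = 14900596450950/19931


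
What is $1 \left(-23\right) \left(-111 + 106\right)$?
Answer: $115$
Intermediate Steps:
$1 \left(-23\right) \left(-111 + 106\right) = \left(-23\right) \left(-5\right) = 115$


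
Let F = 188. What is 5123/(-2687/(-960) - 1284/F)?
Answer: -231149760/181871 ≈ -1271.0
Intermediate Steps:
5123/(-2687/(-960) - 1284/F) = 5123/(-2687/(-960) - 1284/188) = 5123/(-2687*(-1/960) - 1284*1/188) = 5123/(2687/960 - 321/47) = 5123/(-181871/45120) = 5123*(-45120/181871) = -231149760/181871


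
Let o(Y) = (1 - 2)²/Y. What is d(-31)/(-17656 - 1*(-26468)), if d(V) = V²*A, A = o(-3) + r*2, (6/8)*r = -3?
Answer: -24025/26436 ≈ -0.90880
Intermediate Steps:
r = -4 (r = (4/3)*(-3) = -4)
o(Y) = 1/Y (o(Y) = (-1)²/Y = 1/Y)
A = -25/3 (A = 1/(-3) - 4*2 = -⅓ - 8 = -25/3 ≈ -8.3333)
d(V) = -25*V²/3 (d(V) = V²*(-25/3) = -25*V²/3)
d(-31)/(-17656 - 1*(-26468)) = (-25/3*(-31)²)/(-17656 - 1*(-26468)) = (-25/3*961)/(-17656 + 26468) = -24025/3/8812 = -24025/3*1/8812 = -24025/26436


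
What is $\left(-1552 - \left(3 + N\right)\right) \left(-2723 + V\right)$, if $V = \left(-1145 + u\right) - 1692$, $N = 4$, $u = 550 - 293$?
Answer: $8267377$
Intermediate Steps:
$u = 257$
$V = -2580$ ($V = \left(-1145 + 257\right) - 1692 = -888 - 1692 = -2580$)
$\left(-1552 - \left(3 + N\right)\right) \left(-2723 + V\right) = \left(-1552 - 7\right) \left(-2723 - 2580\right) = \left(-1552 - 7\right) \left(-5303\right) = \left(-1559\right) \left(-5303\right) = 8267377$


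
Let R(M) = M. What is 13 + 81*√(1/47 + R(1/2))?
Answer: 13 + 567*√94/94 ≈ 71.482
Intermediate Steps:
13 + 81*√(1/47 + R(1/2)) = 13 + 81*√(1/47 + 1/2) = 13 + 81*√(1/47 + ½) = 13 + 81*√(49/94) = 13 + 81*(7*√94/94) = 13 + 567*√94/94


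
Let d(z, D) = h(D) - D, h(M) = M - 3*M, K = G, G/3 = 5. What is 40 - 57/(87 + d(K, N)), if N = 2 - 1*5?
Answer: 1261/32 ≈ 39.406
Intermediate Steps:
G = 15 (G = 3*5 = 15)
N = -3 (N = 2 - 5 = -3)
K = 15
h(M) = -2*M
d(z, D) = -3*D (d(z, D) = -2*D - D = -3*D)
40 - 57/(87 + d(K, N)) = 40 - 57/(87 - 3*(-3)) = 40 - 57/(87 + 9) = 40 - 57/96 = 40 - 57*1/96 = 40 - 19/32 = 1261/32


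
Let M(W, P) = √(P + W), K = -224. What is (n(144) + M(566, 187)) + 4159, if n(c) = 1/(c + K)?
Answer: 332719/80 + √753 ≈ 4186.4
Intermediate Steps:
n(c) = 1/(-224 + c) (n(c) = 1/(c - 224) = 1/(-224 + c))
(n(144) + M(566, 187)) + 4159 = (1/(-224 + 144) + √(187 + 566)) + 4159 = (1/(-80) + √753) + 4159 = (-1/80 + √753) + 4159 = 332719/80 + √753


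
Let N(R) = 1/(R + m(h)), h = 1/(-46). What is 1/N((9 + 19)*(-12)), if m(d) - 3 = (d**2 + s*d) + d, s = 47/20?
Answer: -7047811/21160 ≈ -333.07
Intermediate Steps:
h = -1/46 ≈ -0.021739
s = 47/20 (s = 47*(1/20) = 47/20 ≈ 2.3500)
m(d) = 3 + d**2 + 67*d/20 (m(d) = 3 + ((d**2 + 47*d/20) + d) = 3 + (d**2 + 67*d/20) = 3 + d**2 + 67*d/20)
N(R) = 1/(61949/21160 + R) (N(R) = 1/(R + (3 + (-1/46)**2 + (67/20)*(-1/46))) = 1/(R + (3 + 1/2116 - 67/920)) = 1/(R + 61949/21160) = 1/(61949/21160 + R))
1/N((9 + 19)*(-12)) = 1/(21160/(61949 + 21160*((9 + 19)*(-12)))) = 1/(21160/(61949 + 21160*(28*(-12)))) = 1/(21160/(61949 + 21160*(-336))) = 1/(21160/(61949 - 7109760)) = 1/(21160/(-7047811)) = 1/(21160*(-1/7047811)) = 1/(-21160/7047811) = -7047811/21160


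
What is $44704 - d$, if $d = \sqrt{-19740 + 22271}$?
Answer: $44704 - \sqrt{2531} \approx 44654.0$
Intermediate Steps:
$d = \sqrt{2531} \approx 50.309$
$44704 - d = 44704 - \sqrt{2531}$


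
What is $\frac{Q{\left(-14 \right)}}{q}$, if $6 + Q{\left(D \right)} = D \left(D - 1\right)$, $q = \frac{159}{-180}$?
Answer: $- \frac{12240}{53} \approx -230.94$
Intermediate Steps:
$q = - \frac{53}{60}$ ($q = 159 \left(- \frac{1}{180}\right) = - \frac{53}{60} \approx -0.88333$)
$Q{\left(D \right)} = -6 + D \left(-1 + D\right)$ ($Q{\left(D \right)} = -6 + D \left(D - 1\right) = -6 + D \left(-1 + D\right)$)
$\frac{Q{\left(-14 \right)}}{q} = \frac{-6 + \left(-14\right)^{2} - -14}{- \frac{53}{60}} = \left(-6 + 196 + 14\right) \left(- \frac{60}{53}\right) = 204 \left(- \frac{60}{53}\right) = - \frac{12240}{53}$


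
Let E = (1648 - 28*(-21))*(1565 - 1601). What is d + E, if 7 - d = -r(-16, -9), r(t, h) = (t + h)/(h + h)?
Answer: -1448777/18 ≈ -80488.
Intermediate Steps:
r(t, h) = (h + t)/(2*h) (r(t, h) = (h + t)/((2*h)) = (h + t)*(1/(2*h)) = (h + t)/(2*h))
E = -80496 (E = (1648 + 588)*(-36) = 2236*(-36) = -80496)
d = 151/18 (d = 7 - (-1)*(1/2)*(-9 - 16)/(-9) = 7 - (-1)*(1/2)*(-1/9)*(-25) = 7 - (-1)*25/18 = 7 - 1*(-25/18) = 7 + 25/18 = 151/18 ≈ 8.3889)
d + E = 151/18 - 80496 = -1448777/18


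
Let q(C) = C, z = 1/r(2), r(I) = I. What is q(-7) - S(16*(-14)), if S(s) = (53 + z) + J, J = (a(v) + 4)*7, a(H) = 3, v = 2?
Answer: -219/2 ≈ -109.50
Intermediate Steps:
z = ½ (z = 1/2 = ½ ≈ 0.50000)
J = 49 (J = (3 + 4)*7 = 7*7 = 49)
S(s) = 205/2 (S(s) = (53 + ½) + 49 = 107/2 + 49 = 205/2)
q(-7) - S(16*(-14)) = -7 - 1*205/2 = -7 - 205/2 = -219/2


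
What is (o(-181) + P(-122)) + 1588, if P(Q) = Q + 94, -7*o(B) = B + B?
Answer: 11282/7 ≈ 1611.7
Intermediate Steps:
o(B) = -2*B/7 (o(B) = -(B + B)/7 = -2*B/7)
P(Q) = 94 + Q
(o(-181) + P(-122)) + 1588 = (-2/7*(-181) + (94 - 122)) + 1588 = (362/7 - 28) + 1588 = 166/7 + 1588 = 11282/7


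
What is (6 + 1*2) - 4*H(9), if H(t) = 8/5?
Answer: 8/5 ≈ 1.6000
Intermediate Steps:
H(t) = 8/5 (H(t) = 8*(1/5) = 8/5)
(6 + 1*2) - 4*H(9) = (6 + 1*2) - 4*8/5 = (6 + 2) - 32/5 = 8 - 32/5 = 8/5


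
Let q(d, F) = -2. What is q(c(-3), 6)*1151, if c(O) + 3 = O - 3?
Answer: -2302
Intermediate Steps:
c(O) = -6 + O (c(O) = -3 + (O - 3) = -3 + (-3 + O) = -6 + O)
q(c(-3), 6)*1151 = -2*1151 = -2302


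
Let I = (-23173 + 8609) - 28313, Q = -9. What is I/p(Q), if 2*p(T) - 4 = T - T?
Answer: -42877/2 ≈ -21439.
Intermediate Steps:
p(T) = 2 (p(T) = 2 + (T - T)/2 = 2 + (½)*0 = 2 + 0 = 2)
I = -42877 (I = -14564 - 28313 = -42877)
I/p(Q) = -42877/2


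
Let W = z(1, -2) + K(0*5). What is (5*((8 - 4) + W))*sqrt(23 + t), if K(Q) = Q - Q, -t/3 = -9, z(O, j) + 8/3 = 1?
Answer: 175*sqrt(2)/3 ≈ 82.496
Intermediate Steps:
z(O, j) = -5/3 (z(O, j) = -8/3 + 1 = -5/3)
t = 27 (t = -3*(-9) = 27)
K(Q) = 0
W = -5/3 (W = -5/3 + 0 = -5/3 ≈ -1.6667)
(5*((8 - 4) + W))*sqrt(23 + t) = (5*((8 - 4) - 5/3))*sqrt(23 + 27) = (5*(4 - 5/3))*sqrt(50) = (5*(7/3))*(5*sqrt(2)) = 35*(5*sqrt(2))/3 = 175*sqrt(2)/3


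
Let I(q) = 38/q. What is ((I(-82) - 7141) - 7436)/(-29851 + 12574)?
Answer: 597676/708357 ≈ 0.84375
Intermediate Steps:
((I(-82) - 7141) - 7436)/(-29851 + 12574) = ((38/(-82) - 7141) - 7436)/(-29851 + 12574) = ((38*(-1/82) - 7141) - 7436)/(-17277) = ((-19/41 - 7141) - 7436)*(-1/17277) = (-292800/41 - 7436)*(-1/17277) = -597676/41*(-1/17277) = 597676/708357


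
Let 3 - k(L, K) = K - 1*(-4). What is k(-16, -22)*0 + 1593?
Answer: 1593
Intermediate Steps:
k(L, K) = -1 - K (k(L, K) = 3 - (K - 1*(-4)) = 3 - (K + 4) = 3 - (4 + K) = 3 + (-4 - K) = -1 - K)
k(-16, -22)*0 + 1593 = (-1 - 1*(-22))*0 + 1593 = (-1 + 22)*0 + 1593 = 21*0 + 1593 = 0 + 1593 = 1593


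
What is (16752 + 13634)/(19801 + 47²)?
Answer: 15193/11005 ≈ 1.3806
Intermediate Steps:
(16752 + 13634)/(19801 + 47²) = 30386/(19801 + 2209) = 30386/22010 = 30386*(1/22010) = 15193/11005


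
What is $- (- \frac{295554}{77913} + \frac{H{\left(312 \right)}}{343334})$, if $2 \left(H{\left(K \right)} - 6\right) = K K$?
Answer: $\frac{16280181337}{4458363657} \approx 3.6516$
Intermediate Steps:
$H{\left(K \right)} = 6 + \frac{K^{2}}{2}$ ($H{\left(K \right)} = 6 + \frac{K K}{2} = 6 + \frac{K^{2}}{2}$)
$- (- \frac{295554}{77913} + \frac{H{\left(312 \right)}}{343334}) = - (- \frac{295554}{77913} + \frac{6 + \frac{312^{2}}{2}}{343334}) = - (\left(-295554\right) \frac{1}{77913} + \left(6 + \frac{1}{2} \cdot 97344\right) \frac{1}{343334}) = - (- \frac{98518}{25971} + \left(6 + 48672\right) \frac{1}{343334}) = - (- \frac{98518}{25971} + 48678 \cdot \frac{1}{343334}) = - (- \frac{98518}{25971} + \frac{24339}{171667}) = \left(-1\right) \left(- \frac{16280181337}{4458363657}\right) = \frac{16280181337}{4458363657}$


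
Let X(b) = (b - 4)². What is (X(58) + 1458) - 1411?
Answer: 2963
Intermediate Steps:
X(b) = (-4 + b)²
(X(58) + 1458) - 1411 = ((-4 + 58)² + 1458) - 1411 = (54² + 1458) - 1411 = (2916 + 1458) - 1411 = 4374 - 1411 = 2963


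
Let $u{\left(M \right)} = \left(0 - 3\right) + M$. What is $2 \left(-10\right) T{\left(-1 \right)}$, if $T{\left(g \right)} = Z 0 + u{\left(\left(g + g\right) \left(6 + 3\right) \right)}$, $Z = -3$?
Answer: $420$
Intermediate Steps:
$u{\left(M \right)} = -3 + M$
$T{\left(g \right)} = -3 + 18 g$ ($T{\left(g \right)} = \left(-3\right) 0 + \left(-3 + \left(g + g\right) \left(6 + 3\right)\right) = 0 + \left(-3 + 2 g 9\right) = 0 + \left(-3 + 18 g\right) = -3 + 18 g$)
$2 \left(-10\right) T{\left(-1 \right)} = 2 \left(-10\right) \left(-3 + 18 \left(-1\right)\right) = - 20 \left(-3 - 18\right) = \left(-20\right) \left(-21\right) = 420$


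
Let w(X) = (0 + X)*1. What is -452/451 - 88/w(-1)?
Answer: 39236/451 ≈ 86.998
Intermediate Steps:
w(X) = X (w(X) = X*1 = X)
-452/451 - 88/w(-1) = -452/451 - 88/(-1) = -452*1/451 - 88*(-1) = -452/451 + 88 = 39236/451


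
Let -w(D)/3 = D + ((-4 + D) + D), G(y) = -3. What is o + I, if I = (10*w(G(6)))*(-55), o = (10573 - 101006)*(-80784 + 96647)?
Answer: -1434560129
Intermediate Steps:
o = -1434538679 (o = -90433*15863 = -1434538679)
w(D) = 12 - 9*D (w(D) = -3*(D + ((-4 + D) + D)) = -3*(D + (-4 + 2*D)) = -3*(-4 + 3*D) = 12 - 9*D)
I = -21450 (I = (10*(12 - 9*(-3)))*(-55) = (10*(12 + 27))*(-55) = (10*39)*(-55) = 390*(-55) = -21450)
o + I = -1434538679 - 21450 = -1434560129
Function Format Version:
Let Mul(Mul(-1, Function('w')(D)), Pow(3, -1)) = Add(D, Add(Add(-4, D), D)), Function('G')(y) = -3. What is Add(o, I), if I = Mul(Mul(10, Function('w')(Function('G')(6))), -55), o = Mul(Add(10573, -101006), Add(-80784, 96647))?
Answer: -1434560129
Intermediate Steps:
o = -1434538679 (o = Mul(-90433, 15863) = -1434538679)
Function('w')(D) = Add(12, Mul(-9, D)) (Function('w')(D) = Mul(-3, Add(D, Add(Add(-4, D), D))) = Mul(-3, Add(D, Add(-4, Mul(2, D)))) = Mul(-3, Add(-4, Mul(3, D))) = Add(12, Mul(-9, D)))
I = -21450 (I = Mul(Mul(10, Add(12, Mul(-9, -3))), -55) = Mul(Mul(10, Add(12, 27)), -55) = Mul(Mul(10, 39), -55) = Mul(390, -55) = -21450)
Add(o, I) = Add(-1434538679, -21450) = -1434560129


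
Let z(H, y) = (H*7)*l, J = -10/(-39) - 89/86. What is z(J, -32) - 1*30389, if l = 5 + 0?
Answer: -102016091/3354 ≈ -30416.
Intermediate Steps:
J = -2611/3354 (J = -10*(-1/39) - 89*1/86 = 10/39 - 89/86 = -2611/3354 ≈ -0.77847)
l = 5
z(H, y) = 35*H (z(H, y) = (H*7)*5 = (7*H)*5 = 35*H)
z(J, -32) - 1*30389 = 35*(-2611/3354) - 1*30389 = -91385/3354 - 30389 = -102016091/3354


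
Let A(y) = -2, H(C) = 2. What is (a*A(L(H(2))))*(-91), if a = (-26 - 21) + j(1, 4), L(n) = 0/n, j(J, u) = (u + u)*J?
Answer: -7098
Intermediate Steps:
j(J, u) = 2*J*u (j(J, u) = (2*u)*J = 2*J*u)
L(n) = 0
a = -39 (a = (-26 - 21) + 2*1*4 = -47 + 8 = -39)
(a*A(L(H(2))))*(-91) = -39*(-2)*(-91) = 78*(-91) = -7098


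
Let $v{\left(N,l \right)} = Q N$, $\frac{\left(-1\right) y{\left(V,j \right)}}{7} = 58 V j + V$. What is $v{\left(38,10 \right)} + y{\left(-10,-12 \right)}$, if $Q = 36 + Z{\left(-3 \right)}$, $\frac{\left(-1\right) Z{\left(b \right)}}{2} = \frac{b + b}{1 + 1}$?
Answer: $-47054$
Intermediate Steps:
$Z{\left(b \right)} = - 2 b$ ($Z{\left(b \right)} = - 2 \frac{b + b}{1 + 1} = - 2 \frac{2 b}{2} = - 2 \cdot 2 b \frac{1}{2} = - 2 b$)
$y{\left(V,j \right)} = - 7 V - 406 V j$ ($y{\left(V,j \right)} = - 7 \left(58 V j + V\right) = - 7 \left(V + 58 V j\right) = - 7 V - 406 V j$)
$Q = 42$ ($Q = 36 - -6 = 36 + 6 = 42$)
$v{\left(N,l \right)} = 42 N$
$v{\left(38,10 \right)} + y{\left(-10,-12 \right)} = 42 \cdot 38 - - 70 \left(1 + 58 \left(-12\right)\right) = 1596 - - 70 \left(1 - 696\right) = 1596 - \left(-70\right) \left(-695\right) = 1596 - 48650 = -47054$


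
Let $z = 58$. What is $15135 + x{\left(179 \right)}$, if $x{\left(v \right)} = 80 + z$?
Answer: $15273$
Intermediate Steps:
$x{\left(v \right)} = 138$ ($x{\left(v \right)} = 80 + 58 = 138$)
$15135 + x{\left(179 \right)} = 15135 + 138 = 15273$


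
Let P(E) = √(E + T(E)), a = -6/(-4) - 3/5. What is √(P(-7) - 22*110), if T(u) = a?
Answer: √(-242000 + 10*I*√610)/10 ≈ 0.025103 + 49.193*I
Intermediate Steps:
a = 9/10 (a = -6*(-¼) - 3*⅕ = 3/2 - ⅗ = 9/10 ≈ 0.90000)
T(u) = 9/10
P(E) = √(9/10 + E) (P(E) = √(E + 9/10) = √(9/10 + E))
√(P(-7) - 22*110) = √(√(90 + 100*(-7))/10 - 22*110) = √(√(90 - 700)/10 - 2420) = √(√(-610)/10 - 2420) = √((I*√610)/10 - 2420) = √(I*√610/10 - 2420) = √(-2420 + I*√610/10)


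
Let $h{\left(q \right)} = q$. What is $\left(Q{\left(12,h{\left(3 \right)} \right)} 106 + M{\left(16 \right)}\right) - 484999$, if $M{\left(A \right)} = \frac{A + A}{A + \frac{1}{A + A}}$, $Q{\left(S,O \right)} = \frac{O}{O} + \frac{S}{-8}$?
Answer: $- \frac{248830652}{513} \approx -4.8505 \cdot 10^{5}$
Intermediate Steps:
$Q{\left(S,O \right)} = 1 - \frac{S}{8}$ ($Q{\left(S,O \right)} = 1 + S \left(- \frac{1}{8}\right) = 1 - \frac{S}{8}$)
$M{\left(A \right)} = \frac{2 A}{A + \frac{1}{2 A}}$
$\left(Q{\left(12,h{\left(3 \right)} \right)} 106 + M{\left(16 \right)}\right) - 484999 = \left(\left(1 - \frac{3}{2}\right) 106 + \frac{4 \cdot 16^{2}}{1 + 2 \cdot 16^{2}}\right) - 484999 = \left(\left(1 - \frac{3}{2}\right) 106 + 4 \cdot 256 \frac{1}{1 + 2 \cdot 256}\right) - 484999 = \left(\left(- \frac{1}{2}\right) 106 + 4 \cdot 256 \frac{1}{1 + 512}\right) - 484999 = \left(-53 + 4 \cdot 256 \cdot \frac{1}{513}\right) - 484999 = \left(-53 + \frac{1024}{513}\right) - 484999 = - \frac{26165}{513} - 484999 = - \frac{248830652}{513}$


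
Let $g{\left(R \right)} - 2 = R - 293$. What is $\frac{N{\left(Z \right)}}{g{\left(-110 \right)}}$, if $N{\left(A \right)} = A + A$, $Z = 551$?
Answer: $- \frac{1102}{401} \approx -2.7481$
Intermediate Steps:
$g{\left(R \right)} = -291 + R$ ($g{\left(R \right)} = 2 + \left(R - 293\right) = 2 + \left(-293 + R\right) = -291 + R$)
$N{\left(A \right)} = 2 A$
$\frac{N{\left(Z \right)}}{g{\left(-110 \right)}} = \frac{2 \cdot 551}{-291 - 110} = \frac{1102}{-401} = 1102 \left(- \frac{1}{401}\right) = - \frac{1102}{401}$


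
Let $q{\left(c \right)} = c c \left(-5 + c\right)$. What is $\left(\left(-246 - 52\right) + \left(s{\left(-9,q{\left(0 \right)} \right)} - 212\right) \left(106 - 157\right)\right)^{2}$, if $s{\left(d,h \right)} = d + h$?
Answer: $120406729$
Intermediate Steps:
$q{\left(c \right)} = c^{2} \left(-5 + c\right)$
$\left(\left(-246 - 52\right) + \left(s{\left(-9,q{\left(0 \right)} \right)} - 212\right) \left(106 - 157\right)\right)^{2} = \left(\left(-246 - 52\right) + \left(\left(-9 + 0^{2} \left(-5 + 0\right)\right) - 212\right) \left(106 - 157\right)\right)^{2} = \left(-298 + \left(\left(-9 + 0 \left(-5\right)\right) - 212\right) \left(-51\right)\right)^{2} = \left(-298 + \left(\left(-9 + 0\right) - 212\right) \left(-51\right)\right)^{2} = \left(-298 + \left(-9 - 212\right) \left(-51\right)\right)^{2} = \left(-298 - -11271\right)^{2} = \left(-298 + 11271\right)^{2} = 10973^{2} = 120406729$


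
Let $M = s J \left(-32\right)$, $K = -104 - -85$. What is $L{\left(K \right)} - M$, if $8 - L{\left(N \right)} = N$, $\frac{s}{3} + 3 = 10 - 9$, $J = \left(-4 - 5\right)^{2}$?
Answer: $-15525$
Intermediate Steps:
$J = 81$ ($J = \left(-9\right)^{2} = 81$)
$K = -19$ ($K = -104 + 85 = -19$)
$s = -6$ ($s = -9 + 3 \left(10 - 9\right) = -9 + 3 \cdot 1 = -9 + 3 = -6$)
$L{\left(N \right)} = 8 - N$
$M = 15552$ ($M = \left(-6\right) 81 \left(-32\right) = \left(-486\right) \left(-32\right) = 15552$)
$L{\left(K \right)} - M = \left(8 - -19\right) - 15552 = \left(8 + 19\right) - 15552 = 27 - 15552 = -15525$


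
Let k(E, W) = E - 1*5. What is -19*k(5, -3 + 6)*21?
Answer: 0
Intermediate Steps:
k(E, W) = -5 + E (k(E, W) = E - 5 = -5 + E)
-19*k(5, -3 + 6)*21 = -19*(-5 + 5)*21 = -19*0*21 = 0*21 = 0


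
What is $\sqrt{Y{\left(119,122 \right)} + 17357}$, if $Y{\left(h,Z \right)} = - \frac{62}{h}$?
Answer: $\frac{\sqrt{245785099}}{119} \approx 131.74$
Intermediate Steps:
$\sqrt{Y{\left(119,122 \right)} + 17357} = \sqrt{- \frac{62}{119} + 17357} = \sqrt{\frac{2065421}{119}} = \frac{\sqrt{245785099}}{119}$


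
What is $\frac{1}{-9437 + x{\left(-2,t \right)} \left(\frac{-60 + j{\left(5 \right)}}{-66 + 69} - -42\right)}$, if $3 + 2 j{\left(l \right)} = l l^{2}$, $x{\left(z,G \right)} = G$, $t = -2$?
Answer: $- \frac{3}{28565} \approx -0.00010502$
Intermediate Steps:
$j{\left(l \right)} = - \frac{3}{2} + \frac{l^{3}}{2}$ ($j{\left(l \right)} = - \frac{3}{2} + \frac{l l^{2}}{2} = - \frac{3}{2} + \frac{l^{3}}{2}$)
$\frac{1}{-9437 + x{\left(-2,t \right)} \left(\frac{-60 + j{\left(5 \right)}}{-66 + 69} - -42\right)} = \frac{1}{-9437 - 2 \left(\frac{-60 - \left(\frac{3}{2} - \frac{5^{3}}{2}\right)}{-66 + 69} - -42\right)} = \frac{1}{-9437 - 2 \left(\frac{-60 + \left(- \frac{3}{2} + \frac{1}{2} \cdot 125\right)}{3} + 42\right)} = \frac{1}{-9437 - 2 \left(\left(-60 + \left(- \frac{3}{2} + \frac{125}{2}\right)\right) \frac{1}{3} + 42\right)} = \frac{1}{-9437 - 2 \left(\left(-60 + 61\right) \frac{1}{3} + 42\right)} = \frac{1}{-9437 - 2 \left(1 \cdot \frac{1}{3} + 42\right)} = \frac{1}{-9437 - 2 \left(\frac{1}{3} + 42\right)} = \frac{1}{-9437 - \frac{254}{3}} = \frac{1}{- \frac{28565}{3}} = - \frac{3}{28565}$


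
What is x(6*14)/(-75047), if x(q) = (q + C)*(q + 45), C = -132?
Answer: 6192/75047 ≈ 0.082508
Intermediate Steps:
x(q) = (-132 + q)*(45 + q) (x(q) = (q - 132)*(q + 45) = (-132 + q)*(45 + q))
x(6*14)/(-75047) = (-5940 + (6*14)**2 - 522*14)/(-75047) = (-5940 + 84**2 - 87*84)*(-1/75047) = (-5940 + 7056 - 7308)*(-1/75047) = -6192*(-1/75047) = 6192/75047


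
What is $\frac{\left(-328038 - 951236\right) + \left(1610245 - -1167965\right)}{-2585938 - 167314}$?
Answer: $- \frac{374734}{688313} \approx -0.54442$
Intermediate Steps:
$\frac{\left(-328038 - 951236\right) + \left(1610245 - -1167965\right)}{-2585938 - 167314} = \frac{\left(-328038 - 951236\right) + \left(1610245 + 1167965\right)}{-2753252} = \left(-1279274 + 2778210\right) \left(- \frac{1}{2753252}\right) = 1498936 \left(- \frac{1}{2753252}\right) = - \frac{374734}{688313}$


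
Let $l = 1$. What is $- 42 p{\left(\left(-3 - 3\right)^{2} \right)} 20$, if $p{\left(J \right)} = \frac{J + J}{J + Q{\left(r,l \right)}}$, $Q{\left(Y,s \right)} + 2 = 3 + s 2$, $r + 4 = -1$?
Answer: $- \frac{20160}{13} \approx -1550.8$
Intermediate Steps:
$r = -5$ ($r = -4 - 1 = -5$)
$Q{\left(Y,s \right)} = 1 + 2 s$ ($Q{\left(Y,s \right)} = -2 + \left(3 + s 2\right) = -2 + \left(3 + 2 s\right) = 1 + 2 s$)
$p{\left(J \right)} = \frac{2 J}{3 + J}$ ($p{\left(J \right)} = \frac{J + J}{J + \left(1 + 2 \cdot 1\right)} = \frac{2 J}{J + \left(1 + 2\right)} = \frac{2 J}{J + 3} = \frac{2 J}{3 + J}$)
$- 42 p{\left(\left(-3 - 3\right)^{2} \right)} 20 = - 42 \frac{2 \left(-3 - 3\right)^{2}}{3 + \left(-3 - 3\right)^{2}} \cdot 20 = - 42 \frac{2 \left(-6\right)^{2}}{3 + \left(-6\right)^{2}} \cdot 20 = - 42 \cdot 2 \cdot 36 \frac{1}{3 + 36} \cdot 20 = - 42 \cdot 2 \cdot 36 \cdot \frac{1}{39} \cdot 20 = \left(-42\right) \frac{24}{13} \cdot 20 = \left(- \frac{1008}{13}\right) 20 = - \frac{20160}{13}$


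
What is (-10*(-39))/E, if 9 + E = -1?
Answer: -39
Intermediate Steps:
E = -10 (E = -9 - 1 = -10)
(-10*(-39))/E = -10*(-39)/(-10) = 390*(-⅒) = -39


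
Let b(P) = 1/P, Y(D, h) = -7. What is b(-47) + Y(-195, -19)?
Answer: -330/47 ≈ -7.0213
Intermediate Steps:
b(-47) + Y(-195, -19) = 1/(-47) - 7 = -1/47 - 7 = -330/47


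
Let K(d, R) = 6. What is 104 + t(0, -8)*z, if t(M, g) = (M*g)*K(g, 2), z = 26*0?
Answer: 104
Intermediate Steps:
z = 0
t(M, g) = 6*M*g (t(M, g) = (M*g)*6 = 6*M*g)
104 + t(0, -8)*z = 104 + (6*0*(-8))*0 = 104 + 0*0 = 104 + 0 = 104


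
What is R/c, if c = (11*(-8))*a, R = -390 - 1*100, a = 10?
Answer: 49/88 ≈ 0.55682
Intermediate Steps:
R = -490 (R = -390 - 100 = -490)
c = -880 (c = (11*(-8))*10 = -88*10 = -880)
R/c = -490/(-880) = -490*(-1/880) = 49/88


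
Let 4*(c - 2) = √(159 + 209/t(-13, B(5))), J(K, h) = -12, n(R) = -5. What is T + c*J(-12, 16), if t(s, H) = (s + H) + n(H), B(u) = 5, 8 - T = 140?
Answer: -156 - 3*√24154/13 ≈ -191.87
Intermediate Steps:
T = -132 (T = 8 - 1*140 = 8 - 140 = -132)
t(s, H) = -5 + H + s (t(s, H) = (s + H) - 5 = (H + s) - 5 = -5 + H + s)
c = 2 + √24154/52 (c = 2 + √(159 + 209/(-5 + 5 - 13))/4 = 2 + √(159 + 209/(-13))/4 = 2 + √(159 + 209*(-1/13))/4 = 2 + √(159 - 209/13)/4 = 2 + √(1858/13)/4 = 2 + (√24154/13)/4 = 2 + √24154/52 ≈ 4.9888)
T + c*J(-12, 16) = -132 + (2 + √24154/52)*(-12) = -132 + (-24 - 3*√24154/13) = -156 - 3*√24154/13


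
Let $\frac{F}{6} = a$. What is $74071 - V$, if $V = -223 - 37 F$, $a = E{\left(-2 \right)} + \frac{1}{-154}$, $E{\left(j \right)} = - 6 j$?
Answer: $\frac{5925655}{77} \approx 76957.0$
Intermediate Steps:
$a = \frac{1847}{154}$ ($a = \left(-6\right) \left(-2\right) + \frac{1}{-154} = 12 - \frac{1}{154} = \frac{1847}{154} \approx 11.993$)
$F = \frac{5541}{77}$ ($F = 6 \cdot \frac{1847}{154} = \frac{5541}{77} \approx 71.961$)
$V = - \frac{222188}{77}$ ($V = -223 - \frac{205017}{77} = - \frac{222188}{77} \approx -2885.6$)
$74071 - V = 74071 - - \frac{222188}{77} = 74071 + \frac{222188}{77} = \frac{5925655}{77}$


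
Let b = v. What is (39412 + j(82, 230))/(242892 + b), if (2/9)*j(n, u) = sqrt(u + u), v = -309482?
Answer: -19706/33295 - 9*sqrt(115)/66590 ≈ -0.59331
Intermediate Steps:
b = -309482
j(n, u) = 9*sqrt(2)*sqrt(u)/2 (j(n, u) = 9*sqrt(u + u)/2 = 9*sqrt(2*u)/2 = 9*(sqrt(2)*sqrt(u))/2 = 9*sqrt(2)*sqrt(u)/2)
(39412 + j(82, 230))/(242892 + b) = (39412 + 9*sqrt(2)*sqrt(230)/2)/(242892 - 309482) = (39412 + 9*sqrt(115))/(-66590) = (39412 + 9*sqrt(115))*(-1/66590) = -19706/33295 - 9*sqrt(115)/66590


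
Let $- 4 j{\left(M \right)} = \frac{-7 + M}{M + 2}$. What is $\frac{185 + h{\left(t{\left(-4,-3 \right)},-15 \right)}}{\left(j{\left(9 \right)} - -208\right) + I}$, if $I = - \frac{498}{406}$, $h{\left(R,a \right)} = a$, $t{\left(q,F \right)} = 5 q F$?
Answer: $\frac{759220}{923247} \approx 0.82234$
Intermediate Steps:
$t{\left(q,F \right)} = 5 F q$
$I = - \frac{249}{203}$ ($I = \left(-498\right) \frac{1}{406} = - \frac{249}{203} \approx -1.2266$)
$j{\left(M \right)} = - \frac{-7 + M}{4 \left(2 + M\right)}$ ($j{\left(M \right)} = - \frac{\left(-7 + M\right) \frac{1}{M + 2}}{4} = - \frac{\left(-7 + M\right) \frac{1}{2 + M}}{4} = - \frac{\frac{1}{2 + M} \left(-7 + M\right)}{4} = - \frac{-7 + M}{4 \left(2 + M\right)}$)
$\frac{185 + h{\left(t{\left(-4,-3 \right)},-15 \right)}}{\left(j{\left(9 \right)} - -208\right) + I} = \frac{185 - 15}{\left(\frac{7 - 9}{4 \left(2 + 9\right)} - -208\right) - \frac{249}{203}} = \frac{170}{\left(\frac{7 - 9}{4 \cdot 11} + 208\right) - \frac{249}{203}} = \frac{170}{\left(\frac{1}{4} \cdot \frac{1}{11} \left(-2\right) + 208\right) - \frac{249}{203}} = \frac{170}{\left(- \frac{1}{22} + 208\right) - \frac{249}{203}} = \frac{170}{\frac{4575}{22} - \frac{249}{203}} = \frac{170}{\frac{923247}{4466}} = 170 \cdot \frac{4466}{923247} = \frac{759220}{923247}$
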